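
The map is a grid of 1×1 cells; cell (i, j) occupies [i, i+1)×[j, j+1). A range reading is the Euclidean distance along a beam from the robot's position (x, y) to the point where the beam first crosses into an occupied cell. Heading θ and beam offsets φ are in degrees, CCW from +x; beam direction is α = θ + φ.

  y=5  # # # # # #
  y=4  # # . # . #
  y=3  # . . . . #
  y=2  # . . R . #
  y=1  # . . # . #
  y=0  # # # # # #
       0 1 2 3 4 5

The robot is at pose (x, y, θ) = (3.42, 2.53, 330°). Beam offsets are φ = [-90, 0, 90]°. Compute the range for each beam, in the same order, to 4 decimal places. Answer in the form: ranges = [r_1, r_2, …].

ranges = [0.6120, 1.8244, 2.8521]

beam 1: φ=-90°, α=240°
  direction (-0.5000, -0.8660); cell (3,2); t to first gridline: x 0.8400, y 0.6120 (then +2.0000 / +1.1547)
    (3,1) via y @ 0.6120  # hit
  → r_1 = 0.6120
beam 2: φ=0°, α=330°
  direction (0.8660, -0.5000); cell (3,2); t to first gridline: x 0.6697, y 1.0600 (then +1.1547 / +2.0000)
    (4,2) via x @ 0.6697
    (4,1) via y @ 1.0600
    (5,1) via x @ 1.8244  # hit
  → r_2 = 1.8244
beam 3: φ=90°, α=60°
  direction (0.5000, 0.8660); cell (3,2); t to first gridline: x 1.1600, y 0.5427 (then +2.0000 / +1.1547)
    (3,3) via y @ 0.5427
    (4,3) via x @ 1.1600
    (4,4) via y @ 1.6974
    (4,5) via y @ 2.8521  # hit
  → r_3 = 2.8521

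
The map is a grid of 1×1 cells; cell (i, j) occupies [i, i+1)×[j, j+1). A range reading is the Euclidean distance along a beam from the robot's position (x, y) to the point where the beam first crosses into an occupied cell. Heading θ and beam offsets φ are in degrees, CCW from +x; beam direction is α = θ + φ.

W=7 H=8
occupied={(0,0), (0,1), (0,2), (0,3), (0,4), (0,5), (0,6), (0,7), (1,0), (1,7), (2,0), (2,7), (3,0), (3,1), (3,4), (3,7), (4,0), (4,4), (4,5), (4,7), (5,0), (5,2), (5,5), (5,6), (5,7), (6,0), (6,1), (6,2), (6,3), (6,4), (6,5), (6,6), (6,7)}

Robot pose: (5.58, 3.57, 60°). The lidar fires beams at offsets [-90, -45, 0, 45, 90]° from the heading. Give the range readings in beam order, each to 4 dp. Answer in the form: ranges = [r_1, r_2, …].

ranges = [0.4850, 0.4348, 0.8400, 1.4804, 0.8600]

beam 1: φ=-90°, α=330°
  direction (0.8660, -0.5000); cell (5,3); t to first gridline: x 0.4850, y 1.1400 (then +1.1547 / +2.0000)
    (6,3) via x @ 0.4850  # hit
  → r_1 = 0.4850
beam 2: φ=-45°, α=15°
  direction (0.9659, 0.2588); cell (5,3); t to first gridline: x 0.4348, y 1.6614 (then +1.0353 / +3.8637)
    (6,3) via x @ 0.4348  # hit
  → r_2 = 0.4348
beam 3: φ=0°, α=60°
  direction (0.5000, 0.8660); cell (5,3); t to first gridline: x 0.8400, y 0.4965 (then +2.0000 / +1.1547)
    (5,4) via y @ 0.4965
    (6,4) via x @ 0.8400  # hit
  → r_3 = 0.8400
beam 4: φ=45°, α=105°
  direction (-0.2588, 0.9659); cell (5,3); t to first gridline: x 2.2409, y 0.4452 (then +3.8637 / +1.0353)
    (5,4) via y @ 0.4452
    (5,5) via y @ 1.4804  # hit
  → r_4 = 1.4804
beam 5: φ=90°, α=150°
  direction (-0.8660, 0.5000); cell (5,3); t to first gridline: x 0.6697, y 0.8600 (then +1.1547 / +2.0000)
    (4,3) via x @ 0.6697
    (4,4) via y @ 0.8600  # hit
  → r_5 = 0.8600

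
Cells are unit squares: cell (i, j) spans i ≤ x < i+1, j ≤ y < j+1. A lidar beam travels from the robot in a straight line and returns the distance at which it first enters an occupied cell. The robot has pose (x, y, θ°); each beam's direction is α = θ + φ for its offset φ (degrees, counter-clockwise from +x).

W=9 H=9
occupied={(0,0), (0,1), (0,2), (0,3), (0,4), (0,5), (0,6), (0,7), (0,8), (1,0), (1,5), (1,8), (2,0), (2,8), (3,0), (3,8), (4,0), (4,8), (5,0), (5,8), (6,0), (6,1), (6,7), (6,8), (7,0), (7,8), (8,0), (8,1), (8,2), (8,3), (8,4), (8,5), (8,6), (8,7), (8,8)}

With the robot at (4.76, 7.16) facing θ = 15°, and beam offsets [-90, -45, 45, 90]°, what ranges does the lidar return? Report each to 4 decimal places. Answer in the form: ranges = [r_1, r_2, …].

beam 1: φ=-90°, α=285°
  d=(0.2588,-0.9659)  start (4,7)  tX=0.9273 tY=0.1656  stride 1/|dx|=3.8637 1/|dy|=1.0353
    cross y-line → (4,6), t=0.1656
    cross x-line → (5,6), t=0.9273
    cross y-line → (5,5), t=1.2009
    cross y-line → (5,4), t=2.2362
    cross y-line → (5,3), t=3.2715
    cross y-line → (5,2), t=4.3067
    cross x-line → (6,2), t=4.7910
    cross y-line → (6,1), t=5.3420 (wall)
  → r_1 = 5.3420
beam 2: φ=-45°, α=330°
  d=(0.8660,-0.5000)  start (4,7)  tX=0.2771 tY=0.3200  stride 1/|dx|=1.1547 1/|dy|=2.0000
    cross x-line → (5,7), t=0.2771
    cross y-line → (5,6), t=0.3200
    cross x-line → (6,6), t=1.4318
    cross y-line → (6,5), t=2.3200
    cross x-line → (7,5), t=2.5865
    cross x-line → (8,5), t=3.7412 (wall)
  → r_2 = 3.7412
beam 3: φ=45°, α=60°
  d=(0.5000,0.8660)  start (4,7)  tX=0.4800 tY=0.9699  stride 1/|dx|=2.0000 1/|dy|=1.1547
    cross x-line → (5,7), t=0.4800
    cross y-line → (5,8), t=0.9699 (wall)
  → r_3 = 0.9699
beam 4: φ=90°, α=105°
  d=(-0.2588,0.9659)  start (4,7)  tX=2.9364 tY=0.8696  stride 1/|dx|=3.8637 1/|dy|=1.0353
    cross y-line → (4,8), t=0.8696 (wall)
  → r_4 = 0.8696

ranges = [5.3420, 3.7412, 0.9699, 0.8696]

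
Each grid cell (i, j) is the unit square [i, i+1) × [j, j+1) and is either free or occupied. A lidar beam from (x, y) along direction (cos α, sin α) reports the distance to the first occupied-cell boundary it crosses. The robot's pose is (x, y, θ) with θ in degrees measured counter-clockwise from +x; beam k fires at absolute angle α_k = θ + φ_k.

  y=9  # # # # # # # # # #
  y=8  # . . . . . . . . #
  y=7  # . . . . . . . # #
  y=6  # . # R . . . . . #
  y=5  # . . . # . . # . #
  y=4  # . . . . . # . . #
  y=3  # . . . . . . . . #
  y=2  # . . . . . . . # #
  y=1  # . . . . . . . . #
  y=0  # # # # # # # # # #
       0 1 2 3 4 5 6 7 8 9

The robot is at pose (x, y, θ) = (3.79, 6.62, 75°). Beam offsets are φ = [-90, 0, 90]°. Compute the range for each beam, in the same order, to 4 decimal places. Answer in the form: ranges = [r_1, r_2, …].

beam 1: φ=-90°, α=345°
  d=(0.9659,-0.2588)  start (3,6)  tX=0.2174 tY=2.3955  stride 1/|dx|=1.0353 1/|dy|=3.8637
    cross x-line → (4,6), t=0.2174
    cross x-line → (5,6), t=1.2527
    cross x-line → (6,6), t=2.2880
    cross y-line → (6,5), t=2.3955
    cross x-line → (7,5), t=3.3232 (wall)
  → r_1 = 3.3232
beam 2: φ=0°, α=75°
  d=(0.2588,0.9659)  start (3,6)  tX=0.8114 tY=0.3934  stride 1/|dx|=3.8637 1/|dy|=1.0353
    cross y-line → (3,7), t=0.3934
    cross x-line → (4,7), t=0.8114
    cross y-line → (4,8), t=1.4287
    cross y-line → (4,9), t=2.4640 (wall)
  → r_2 = 2.4640
beam 3: φ=90°, α=165°
  d=(-0.9659,0.2588)  start (3,6)  tX=0.8179 tY=1.4682  stride 1/|dx|=1.0353 1/|dy|=3.8637
    cross x-line → (2,6), t=0.8179 (wall)
  → r_3 = 0.8179

ranges = [3.3232, 2.4640, 0.8179]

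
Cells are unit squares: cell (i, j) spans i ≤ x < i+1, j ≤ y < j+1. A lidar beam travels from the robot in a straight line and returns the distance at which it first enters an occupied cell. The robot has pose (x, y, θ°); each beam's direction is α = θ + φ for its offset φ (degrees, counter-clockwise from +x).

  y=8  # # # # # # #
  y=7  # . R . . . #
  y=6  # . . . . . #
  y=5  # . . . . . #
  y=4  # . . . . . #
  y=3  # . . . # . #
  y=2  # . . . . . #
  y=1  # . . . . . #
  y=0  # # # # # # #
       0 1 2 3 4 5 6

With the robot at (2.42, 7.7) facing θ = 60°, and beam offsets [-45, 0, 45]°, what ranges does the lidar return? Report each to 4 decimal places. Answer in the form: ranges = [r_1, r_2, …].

ranges = [1.1591, 0.3464, 0.3106]

beam 1: φ=-45°, α=15°
  direction (0.9659, 0.2588); cell (2,7); t to first gridline: x 0.6005, y 1.1591 (then +1.0353 / +3.8637)
    (3,7) via x @ 0.6005
    (3,8) via y @ 1.1591  # hit
  → r_1 = 1.1591
beam 2: φ=0°, α=60°
  direction (0.5000, 0.8660); cell (2,7); t to first gridline: x 1.1600, y 0.3464 (then +2.0000 / +1.1547)
    (2,8) via y @ 0.3464  # hit
  → r_2 = 0.3464
beam 3: φ=45°, α=105°
  direction (-0.2588, 0.9659); cell (2,7); t to first gridline: x 1.6228, y 0.3106 (then +3.8637 / +1.0353)
    (2,8) via y @ 0.3106  # hit
  → r_3 = 0.3106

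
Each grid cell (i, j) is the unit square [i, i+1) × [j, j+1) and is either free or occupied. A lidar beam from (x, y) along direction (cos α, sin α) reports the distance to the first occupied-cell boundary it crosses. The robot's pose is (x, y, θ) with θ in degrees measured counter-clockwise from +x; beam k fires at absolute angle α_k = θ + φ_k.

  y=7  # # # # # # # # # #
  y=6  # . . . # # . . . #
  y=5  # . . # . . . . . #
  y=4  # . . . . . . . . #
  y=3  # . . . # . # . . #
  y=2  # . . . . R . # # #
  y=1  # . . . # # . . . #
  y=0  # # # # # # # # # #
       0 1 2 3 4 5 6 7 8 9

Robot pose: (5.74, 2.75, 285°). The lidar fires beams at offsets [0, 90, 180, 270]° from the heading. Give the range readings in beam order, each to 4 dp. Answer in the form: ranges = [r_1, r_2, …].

ranges = [0.7765, 0.9659, 3.3646, 4.9072]

beam 1: φ=0°, α=285°
  direction (0.2588, -0.9659); cell (5,2); t to first gridline: x 1.0046, y 0.7765 (then +3.8637 / +1.0353)
    (5,1) via y @ 0.7765  # hit
  → r_1 = 0.7765
beam 2: φ=90°, α=15°
  direction (0.9659, 0.2588); cell (5,2); t to first gridline: x 0.2692, y 0.9659 (then +1.0353 / +3.8637)
    (6,2) via x @ 0.2692
    (6,3) via y @ 0.9659  # hit
  → r_2 = 0.9659
beam 3: φ=180°, α=105°
  direction (-0.2588, 0.9659); cell (5,2); t to first gridline: x 2.8591, y 0.2588 (then +3.8637 / +1.0353)
    (5,3) via y @ 0.2588
    (5,4) via y @ 1.2941
    (5,5) via y @ 2.3294
    (4,5) via x @ 2.8591
    (4,6) via y @ 3.3646  # hit
  → r_3 = 3.3646
beam 4: φ=270°, α=195°
  direction (-0.9659, -0.2588); cell (5,2); t to first gridline: x 0.7661, y 2.8978 (then +1.0353 / +3.8637)
    (4,2) via x @ 0.7661
    (3,2) via x @ 1.8014
    (2,2) via x @ 2.8367
    (2,1) via y @ 2.8978
    (1,1) via x @ 3.8719
    (0,1) via x @ 4.9072  # hit
  → r_4 = 4.9072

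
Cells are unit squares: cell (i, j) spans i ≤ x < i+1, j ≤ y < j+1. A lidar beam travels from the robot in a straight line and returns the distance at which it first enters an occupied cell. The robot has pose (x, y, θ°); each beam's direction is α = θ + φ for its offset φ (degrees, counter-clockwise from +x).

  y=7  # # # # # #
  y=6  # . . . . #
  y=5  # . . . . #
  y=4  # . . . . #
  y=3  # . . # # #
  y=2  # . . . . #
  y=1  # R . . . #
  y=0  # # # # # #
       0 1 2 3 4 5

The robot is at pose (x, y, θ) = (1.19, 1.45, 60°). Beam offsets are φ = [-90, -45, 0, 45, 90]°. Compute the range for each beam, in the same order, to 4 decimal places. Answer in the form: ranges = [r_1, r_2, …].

beam 1: φ=-90°, α=330°
  dir = (cos 330°, sin 330°) = (0.8660, -0.5000); from cell (1,1)
  next x-line at t=0.9353, next y-line at t=0.9000; Δt_x=1.1547, Δt_y=2.0000
    y: enter (1,0) at t=0.9000 ← occupied
  → r_1 = 0.9000
beam 2: φ=-45°, α=15°
  dir = (cos 15°, sin 15°) = (0.9659, 0.2588); from cell (1,1)
  next x-line at t=0.8386, next y-line at t=2.1250; Δt_x=1.0353, Δt_y=3.8637
    x: enter (2,1) at t=0.8386
    x: enter (3,1) at t=1.8738
    y: enter (3,2) at t=2.1250
    x: enter (4,2) at t=2.9091
    x: enter (5,2) at t=3.9444 ← occupied
  → r_2 = 3.9444
beam 3: φ=0°, α=60°
  dir = (cos 60°, sin 60°) = (0.5000, 0.8660); from cell (1,1)
  next x-line at t=1.6200, next y-line at t=0.6351; Δt_x=2.0000, Δt_y=1.1547
    y: enter (1,2) at t=0.6351
    x: enter (2,2) at t=1.6200
    y: enter (2,3) at t=1.7898
    y: enter (2,4) at t=2.9445
    x: enter (3,4) at t=3.6200
    y: enter (3,5) at t=4.0992
    y: enter (3,6) at t=5.2539
    x: enter (4,6) at t=5.6200
    y: enter (4,7) at t=6.4086 ← occupied
  → r_3 = 6.4086
beam 4: φ=45°, α=105°
  dir = (cos 105°, sin 105°) = (-0.2588, 0.9659); from cell (1,1)
  next x-line at t=0.7341, next y-line at t=0.5694; Δt_x=3.8637, Δt_y=1.0353
    y: enter (1,2) at t=0.5694
    x: enter (0,2) at t=0.7341 ← occupied
  → r_4 = 0.7341
beam 5: φ=90°, α=150°
  dir = (cos 150°, sin 150°) = (-0.8660, 0.5000); from cell (1,1)
  next x-line at t=0.2194, next y-line at t=1.1000; Δt_x=1.1547, Δt_y=2.0000
    x: enter (0,1) at t=0.2194 ← occupied
  → r_5 = 0.2194

ranges = [0.9000, 3.9444, 6.4086, 0.7341, 0.2194]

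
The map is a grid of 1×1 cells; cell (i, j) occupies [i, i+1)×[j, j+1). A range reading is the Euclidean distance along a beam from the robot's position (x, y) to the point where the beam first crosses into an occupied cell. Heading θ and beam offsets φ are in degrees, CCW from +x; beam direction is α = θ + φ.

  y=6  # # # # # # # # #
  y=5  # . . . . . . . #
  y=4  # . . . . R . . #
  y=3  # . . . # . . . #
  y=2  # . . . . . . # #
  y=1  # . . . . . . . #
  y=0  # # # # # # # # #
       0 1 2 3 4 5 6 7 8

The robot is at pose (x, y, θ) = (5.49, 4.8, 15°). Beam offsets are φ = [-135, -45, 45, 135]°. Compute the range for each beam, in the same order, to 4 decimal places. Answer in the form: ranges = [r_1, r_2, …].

ranges = [0.9800, 2.8983, 1.3856, 2.4000]

beam 1: φ=-135°, α=240°
  dir = (cos 240°, sin 240°) = (-0.5000, -0.8660); from cell (5,4)
  next x-line at t=0.9800, next y-line at t=0.9238; Δt_x=2.0000, Δt_y=1.1547
    y: enter (5,3) at t=0.9238
    x: enter (4,3) at t=0.9800 ← occupied
  → r_1 = 0.9800
beam 2: φ=-45°, α=330°
  dir = (cos 330°, sin 330°) = (0.8660, -0.5000); from cell (5,4)
  next x-line at t=0.5889, next y-line at t=1.6000; Δt_x=1.1547, Δt_y=2.0000
    x: enter (6,4) at t=0.5889
    y: enter (6,3) at t=1.6000
    x: enter (7,3) at t=1.7436
    x: enter (8,3) at t=2.8983 ← occupied
  → r_2 = 2.8983
beam 3: φ=45°, α=60°
  dir = (cos 60°, sin 60°) = (0.5000, 0.8660); from cell (5,4)
  next x-line at t=1.0200, next y-line at t=0.2309; Δt_x=2.0000, Δt_y=1.1547
    y: enter (5,5) at t=0.2309
    x: enter (6,5) at t=1.0200
    y: enter (6,6) at t=1.3856 ← occupied
  → r_3 = 1.3856
beam 4: φ=135°, α=150°
  dir = (cos 150°, sin 150°) = (-0.8660, 0.5000); from cell (5,4)
  next x-line at t=0.5658, next y-line at t=0.4000; Δt_x=1.1547, Δt_y=2.0000
    y: enter (5,5) at t=0.4000
    x: enter (4,5) at t=0.5658
    x: enter (3,5) at t=1.7205
    y: enter (3,6) at t=2.4000 ← occupied
  → r_4 = 2.4000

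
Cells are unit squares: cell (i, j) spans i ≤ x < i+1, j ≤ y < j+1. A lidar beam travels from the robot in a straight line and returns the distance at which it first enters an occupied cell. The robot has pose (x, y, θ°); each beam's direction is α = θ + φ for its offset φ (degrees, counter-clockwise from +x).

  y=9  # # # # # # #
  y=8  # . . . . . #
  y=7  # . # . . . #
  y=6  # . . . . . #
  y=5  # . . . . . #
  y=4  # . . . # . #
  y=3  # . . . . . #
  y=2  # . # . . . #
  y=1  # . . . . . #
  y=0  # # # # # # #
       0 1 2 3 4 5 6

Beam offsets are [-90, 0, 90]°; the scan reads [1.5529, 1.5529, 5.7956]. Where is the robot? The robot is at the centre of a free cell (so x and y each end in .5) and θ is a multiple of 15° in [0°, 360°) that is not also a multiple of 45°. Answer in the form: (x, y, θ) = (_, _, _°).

(x, y, θ) = (4.5, 7.5, 195°)

Candidates: 37 free-cell centres × 16 headings = 592 poses. Raycast each; keep the one whose scan matches to 4 dp.
  (1.5, 8.5, 240°): beam 1 = 0.5774 ≠ 1.5529 ✗
  (4.5, 3.5, 255°): beam 1 = 3.6235 ≠ 1.5529 ✗
  (1.5, 5.5, 240°): beam 1 = 0.5774 ≠ 1.5529 ✗
  …
  (4.5, 7.5, 195°): r_1=1.5529, r_2=1.5529, r_3=5.7956 — all match ✓
Unique over the lattice → pose = (4.5, 7.5, 195°).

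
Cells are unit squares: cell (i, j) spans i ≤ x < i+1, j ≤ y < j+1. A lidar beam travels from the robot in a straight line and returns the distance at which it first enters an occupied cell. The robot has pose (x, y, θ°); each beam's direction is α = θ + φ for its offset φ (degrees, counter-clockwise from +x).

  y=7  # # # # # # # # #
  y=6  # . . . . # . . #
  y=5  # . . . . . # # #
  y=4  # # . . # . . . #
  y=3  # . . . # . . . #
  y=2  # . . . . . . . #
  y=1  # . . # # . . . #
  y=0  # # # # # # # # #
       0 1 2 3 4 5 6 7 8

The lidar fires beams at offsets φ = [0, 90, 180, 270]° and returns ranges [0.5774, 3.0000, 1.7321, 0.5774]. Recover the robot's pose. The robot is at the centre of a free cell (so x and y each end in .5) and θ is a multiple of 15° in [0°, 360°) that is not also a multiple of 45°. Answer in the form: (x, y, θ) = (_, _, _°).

The pose lattice has 34·16 = 544 candidates. Test each by forward raycasting.
  (6.5, 4.5, 345°): beam 1 = 1.5529 ≠ 0.5774 ✗
  (6.5, 1.5, 210°): beam 1 = 1.0000 ≠ 0.5774 ✗
  (2.5, 4.5, 165°): beam 1 = 0.5176 ≠ 0.5774 ✗
  …
  (2.5, 1.5, 330°): r_1=0.5774, r_2=3.0000, r_3=1.7321, r_4=0.5774 — all match ✓
No second candidate reproduces the full scan.

(x, y, θ) = (2.5, 1.5, 330°)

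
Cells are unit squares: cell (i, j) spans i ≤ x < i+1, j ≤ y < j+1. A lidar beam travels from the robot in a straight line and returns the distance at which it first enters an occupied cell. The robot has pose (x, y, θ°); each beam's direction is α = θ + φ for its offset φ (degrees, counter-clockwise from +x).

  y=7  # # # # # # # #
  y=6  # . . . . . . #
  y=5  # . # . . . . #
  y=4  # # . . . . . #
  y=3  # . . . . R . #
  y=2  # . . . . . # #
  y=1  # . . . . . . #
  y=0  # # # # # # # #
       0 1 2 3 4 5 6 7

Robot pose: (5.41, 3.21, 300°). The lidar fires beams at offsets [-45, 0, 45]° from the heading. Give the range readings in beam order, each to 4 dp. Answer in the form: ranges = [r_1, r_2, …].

ranges = [2.2880, 1.1800, 0.8114]

beam 1: φ=-45°, α=255°
  cosα=-0.2588 sinα=-0.9659 | (5,3) | tMaxX 1.5841 tMaxY 0.2174 | tΔX 3.8637 tΔY 1.0353
    t=0.2174 [y] (5,2)
    t=1.2527 [y] (5,1)
    t=1.5841 [x] (4,1)
    t=2.2880 [y] (4,0) — stop
  → r_1 = 2.2880
beam 2: φ=0°, α=300°
  cosα=0.5000 sinα=-0.8660 | (5,3) | tMaxX 1.1800 tMaxY 0.2425 | tΔX 2.0000 tΔY 1.1547
    t=0.2425 [y] (5,2)
    t=1.1800 [x] (6,2) — stop
  → r_2 = 1.1800
beam 3: φ=45°, α=345°
  cosα=0.9659 sinα=-0.2588 | (5,3) | tMaxX 0.6108 tMaxY 0.8114 | tΔX 1.0353 tΔY 3.8637
    t=0.6108 [x] (6,3)
    t=0.8114 [y] (6,2) — stop
  → r_3 = 0.8114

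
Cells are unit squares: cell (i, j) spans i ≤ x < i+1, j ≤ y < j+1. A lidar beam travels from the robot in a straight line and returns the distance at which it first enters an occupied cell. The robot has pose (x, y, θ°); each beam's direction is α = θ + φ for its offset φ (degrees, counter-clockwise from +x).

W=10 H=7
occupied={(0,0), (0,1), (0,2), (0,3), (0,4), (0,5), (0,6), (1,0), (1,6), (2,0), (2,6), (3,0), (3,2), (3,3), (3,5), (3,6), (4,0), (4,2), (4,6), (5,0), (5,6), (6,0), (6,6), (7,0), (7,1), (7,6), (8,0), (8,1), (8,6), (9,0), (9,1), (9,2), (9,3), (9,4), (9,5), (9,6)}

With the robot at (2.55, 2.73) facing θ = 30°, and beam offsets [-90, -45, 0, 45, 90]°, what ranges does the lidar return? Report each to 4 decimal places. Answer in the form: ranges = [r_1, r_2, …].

ranges = [1.9976, 0.4659, 0.5196, 2.3501, 3.1000]

beam 1: φ=-90°, α=300°
  d=(0.5000,-0.8660)  start (2,2)  tX=0.9000 tY=0.8429  stride 1/|dx|=2.0000 1/|dy|=1.1547
    cross y-line → (2,1), t=0.8429
    cross x-line → (3,1), t=0.9000
    cross y-line → (3,0), t=1.9976 (wall)
  → r_1 = 1.9976
beam 2: φ=-45°, α=345°
  d=(0.9659,-0.2588)  start (2,2)  tX=0.4659 tY=2.8205  stride 1/|dx|=1.0353 1/|dy|=3.8637
    cross x-line → (3,2), t=0.4659 (wall)
  → r_2 = 0.4659
beam 3: φ=0°, α=30°
  d=(0.8660,0.5000)  start (2,2)  tX=0.5196 tY=0.5400  stride 1/|dx|=1.1547 1/|dy|=2.0000
    cross x-line → (3,2), t=0.5196 (wall)
  → r_3 = 0.5196
beam 4: φ=45°, α=75°
  d=(0.2588,0.9659)  start (2,2)  tX=1.7387 tY=0.2795  stride 1/|dx|=3.8637 1/|dy|=1.0353
    cross y-line → (2,3), t=0.2795
    cross y-line → (2,4), t=1.3148
    cross x-line → (3,4), t=1.7387
    cross y-line → (3,5), t=2.3501 (wall)
  → r_4 = 2.3501
beam 5: φ=90°, α=120°
  d=(-0.5000,0.8660)  start (2,2)  tX=1.1000 tY=0.3118  stride 1/|dx|=2.0000 1/|dy|=1.1547
    cross y-line → (2,3), t=0.3118
    cross x-line → (1,3), t=1.1000
    cross y-line → (1,4), t=1.4665
    cross y-line → (1,5), t=2.6212
    cross x-line → (0,5), t=3.1000 (wall)
  → r_5 = 3.1000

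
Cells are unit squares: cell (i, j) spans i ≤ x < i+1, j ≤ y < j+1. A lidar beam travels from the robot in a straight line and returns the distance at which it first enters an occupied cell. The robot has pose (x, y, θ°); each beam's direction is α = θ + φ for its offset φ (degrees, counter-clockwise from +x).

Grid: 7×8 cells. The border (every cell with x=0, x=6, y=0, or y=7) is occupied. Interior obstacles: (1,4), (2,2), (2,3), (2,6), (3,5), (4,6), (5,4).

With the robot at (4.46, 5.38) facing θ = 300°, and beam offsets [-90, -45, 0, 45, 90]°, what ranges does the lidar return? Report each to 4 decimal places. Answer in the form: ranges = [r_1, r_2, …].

beam 1: φ=-90°, α=210°
  dir = (cos 210°, sin 210°) = (-0.8660, -0.5000); from cell (4,5)
  next x-line at t=0.5312, next y-line at t=0.7600; Δt_x=1.1547, Δt_y=2.0000
    x: enter (3,5) at t=0.5312 ← occupied
  → r_1 = 0.5312
beam 2: φ=-45°, α=255°
  dir = (cos 255°, sin 255°) = (-0.2588, -0.9659); from cell (4,5)
  next x-line at t=1.7773, next y-line at t=0.3934; Δt_x=3.8637, Δt_y=1.0353
    y: enter (4,4) at t=0.3934
    y: enter (4,3) at t=1.4287
    x: enter (3,3) at t=1.7773
    y: enter (3,2) at t=2.4640
    y: enter (3,1) at t=3.4992
    y: enter (3,0) at t=4.5345 ← occupied
  → r_2 = 4.5345
beam 3: φ=0°, α=300°
  dir = (cos 300°, sin 300°) = (0.5000, -0.8660); from cell (4,5)
  next x-line at t=1.0800, next y-line at t=0.4388; Δt_x=2.0000, Δt_y=1.1547
    y: enter (4,4) at t=0.4388
    x: enter (5,4) at t=1.0800 ← occupied
  → r_3 = 1.0800
beam 4: φ=45°, α=345°
  dir = (cos 345°, sin 345°) = (0.9659, -0.2588); from cell (4,5)
  next x-line at t=0.5590, next y-line at t=1.4682; Δt_x=1.0353, Δt_y=3.8637
    x: enter (5,5) at t=0.5590
    y: enter (5,4) at t=1.4682 ← occupied
  → r_4 = 1.4682
beam 5: φ=90°, α=30°
  dir = (cos 30°, sin 30°) = (0.8660, 0.5000); from cell (4,5)
  next x-line at t=0.6235, next y-line at t=1.2400; Δt_x=1.1547, Δt_y=2.0000
    x: enter (5,5) at t=0.6235
    y: enter (5,6) at t=1.2400
    x: enter (6,6) at t=1.7782 ← occupied
  → r_5 = 1.7782

ranges = [0.5312, 4.5345, 1.0800, 1.4682, 1.7782]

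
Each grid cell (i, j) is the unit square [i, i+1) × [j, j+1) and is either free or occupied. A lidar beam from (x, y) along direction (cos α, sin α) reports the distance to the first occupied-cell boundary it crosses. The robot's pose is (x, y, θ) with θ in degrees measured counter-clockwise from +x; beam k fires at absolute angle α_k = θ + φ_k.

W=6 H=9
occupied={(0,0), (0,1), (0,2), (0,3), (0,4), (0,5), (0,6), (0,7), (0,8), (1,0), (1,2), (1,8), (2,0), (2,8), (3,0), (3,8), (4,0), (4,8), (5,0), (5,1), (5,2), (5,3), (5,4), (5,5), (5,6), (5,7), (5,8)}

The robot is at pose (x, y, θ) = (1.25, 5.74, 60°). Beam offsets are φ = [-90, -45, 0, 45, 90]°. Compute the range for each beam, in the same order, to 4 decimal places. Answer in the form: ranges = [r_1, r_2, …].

ranges = [4.3301, 3.8823, 2.6096, 0.9659, 0.2887]

beam 1: φ=-90°, α=330°
  cosα=0.8660 sinα=-0.5000 | (1,5) | tMaxX 0.8660 tMaxY 1.4800 | tΔX 1.1547 tΔY 2.0000
    t=0.8660 [x] (2,5)
    t=1.4800 [y] (2,4)
    t=2.0207 [x] (3,4)
    t=3.1754 [x] (4,4)
    t=3.4800 [y] (4,3)
    t=4.3301 [x] (5,3) — stop
  → r_1 = 4.3301
beam 2: φ=-45°, α=15°
  cosα=0.9659 sinα=0.2588 | (1,5) | tMaxX 0.7765 tMaxY 1.0046 | tΔX 1.0353 tΔY 3.8637
    t=0.7765 [x] (2,5)
    t=1.0046 [y] (2,6)
    t=1.8117 [x] (3,6)
    t=2.8470 [x] (4,6)
    t=3.8823 [x] (5,6) — stop
  → r_2 = 3.8823
beam 3: φ=0°, α=60°
  cosα=0.5000 sinα=0.8660 | (1,5) | tMaxX 1.5000 tMaxY 0.3002 | tΔX 2.0000 tΔY 1.1547
    t=0.3002 [y] (1,6)
    t=1.4549 [y] (1,7)
    t=1.5000 [x] (2,7)
    t=2.6096 [y] (2,8) — stop
  → r_3 = 2.6096
beam 4: φ=45°, α=105°
  cosα=-0.2588 sinα=0.9659 | (1,5) | tMaxX 0.9659 tMaxY 0.2692 | tΔX 3.8637 tΔY 1.0353
    t=0.2692 [y] (1,6)
    t=0.9659 [x] (0,6) — stop
  → r_4 = 0.9659
beam 5: φ=90°, α=150°
  cosα=-0.8660 sinα=0.5000 | (1,5) | tMaxX 0.2887 tMaxY 0.5200 | tΔX 1.1547 tΔY 2.0000
    t=0.2887 [x] (0,5) — stop
  → r_5 = 0.2887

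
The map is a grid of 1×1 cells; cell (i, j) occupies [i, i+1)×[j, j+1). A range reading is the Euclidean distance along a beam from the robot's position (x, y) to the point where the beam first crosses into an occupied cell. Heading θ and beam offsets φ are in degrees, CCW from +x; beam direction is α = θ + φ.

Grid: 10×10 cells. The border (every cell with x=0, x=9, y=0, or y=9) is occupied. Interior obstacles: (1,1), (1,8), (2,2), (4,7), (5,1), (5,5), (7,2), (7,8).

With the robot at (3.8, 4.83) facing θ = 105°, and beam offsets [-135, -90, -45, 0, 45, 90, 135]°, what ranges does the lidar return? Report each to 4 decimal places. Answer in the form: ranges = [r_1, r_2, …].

ranges = [3.6950, 1.2423, 4.8151, 4.3171, 3.2332, 2.8988, 2.1131]

beam 1: φ=-135°, α=330°
  dir = (cos 330°, sin 330°) = (0.8660, -0.5000); from cell (3,4)
  next x-line at t=0.2309, next y-line at t=1.6600; Δt_x=1.1547, Δt_y=2.0000
    x: enter (4,4) at t=0.2309
    x: enter (5,4) at t=1.3856
    y: enter (5,3) at t=1.6600
    x: enter (6,3) at t=2.5403
    y: enter (6,2) at t=3.6600
    x: enter (7,2) at t=3.6950 ← occupied
  → r_1 = 3.6950
beam 2: φ=-90°, α=15°
  dir = (cos 15°, sin 15°) = (0.9659, 0.2588); from cell (3,4)
  next x-line at t=0.2071, next y-line at t=0.6568; Δt_x=1.0353, Δt_y=3.8637
    x: enter (4,4) at t=0.2071
    y: enter (4,5) at t=0.6568
    x: enter (5,5) at t=1.2423 ← occupied
  → r_2 = 1.2423
beam 3: φ=-45°, α=60°
  dir = (cos 60°, sin 60°) = (0.5000, 0.8660); from cell (3,4)
  next x-line at t=0.4000, next y-line at t=0.1963; Δt_x=2.0000, Δt_y=1.1547
    y: enter (3,5) at t=0.1963
    x: enter (4,5) at t=0.4000
    y: enter (4,6) at t=1.3510
    x: enter (5,6) at t=2.4000
    y: enter (5,7) at t=2.5057
    y: enter (5,8) at t=3.6604
    x: enter (6,8) at t=4.4000
    y: enter (6,9) at t=4.8151 ← occupied
  → r_3 = 4.8151
beam 4: φ=0°, α=105°
  dir = (cos 105°, sin 105°) = (-0.2588, 0.9659); from cell (3,4)
  next x-line at t=3.0910, next y-line at t=0.1760; Δt_x=3.8637, Δt_y=1.0353
    y: enter (3,5) at t=0.1760
    y: enter (3,6) at t=1.2113
    y: enter (3,7) at t=2.2465
    x: enter (2,7) at t=3.0910
    y: enter (2,8) at t=3.2818
    y: enter (2,9) at t=4.3171 ← occupied
  → r_4 = 4.3171
beam 5: φ=45°, α=150°
  dir = (cos 150°, sin 150°) = (-0.8660, 0.5000); from cell (3,4)
  next x-line at t=0.9238, next y-line at t=0.3400; Δt_x=1.1547, Δt_y=2.0000
    y: enter (3,5) at t=0.3400
    x: enter (2,5) at t=0.9238
    x: enter (1,5) at t=2.0785
    y: enter (1,6) at t=2.3400
    x: enter (0,6) at t=3.2332 ← occupied
  → r_5 = 3.2332
beam 6: φ=90°, α=195°
  dir = (cos 195°, sin 195°) = (-0.9659, -0.2588); from cell (3,4)
  next x-line at t=0.8282, next y-line at t=3.2069; Δt_x=1.0353, Δt_y=3.8637
    x: enter (2,4) at t=0.8282
    x: enter (1,4) at t=1.8635
    x: enter (0,4) at t=2.8988 ← occupied
  → r_6 = 2.8988
beam 7: φ=135°, α=240°
  dir = (cos 240°, sin 240°) = (-0.5000, -0.8660); from cell (3,4)
  next x-line at t=1.6000, next y-line at t=0.9584; Δt_x=2.0000, Δt_y=1.1547
    y: enter (3,3) at t=0.9584
    x: enter (2,3) at t=1.6000
    y: enter (2,2) at t=2.1131 ← occupied
  → r_7 = 2.1131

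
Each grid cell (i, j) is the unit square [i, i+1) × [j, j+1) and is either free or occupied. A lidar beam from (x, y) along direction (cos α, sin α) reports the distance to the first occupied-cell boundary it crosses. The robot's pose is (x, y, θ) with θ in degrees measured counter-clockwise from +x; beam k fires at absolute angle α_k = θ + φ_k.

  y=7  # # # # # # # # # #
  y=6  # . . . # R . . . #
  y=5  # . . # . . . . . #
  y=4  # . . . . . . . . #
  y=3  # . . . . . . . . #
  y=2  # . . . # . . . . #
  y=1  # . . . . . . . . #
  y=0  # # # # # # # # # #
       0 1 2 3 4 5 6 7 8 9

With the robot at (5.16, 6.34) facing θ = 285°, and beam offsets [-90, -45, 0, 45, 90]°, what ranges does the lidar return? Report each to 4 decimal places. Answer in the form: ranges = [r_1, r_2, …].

ranges = [0.1656, 0.3200, 5.5284, 4.4341, 2.5500]

beam 1: φ=-90°, α=195°
  cosα=-0.9659 sinα=-0.2588 | (5,6) | tMaxX 0.1656 tMaxY 1.3137 | tΔX 1.0353 tΔY 3.8637
    t=0.1656 [x] (4,6) — stop
  → r_1 = 0.1656
beam 2: φ=-45°, α=240°
  cosα=-0.5000 sinα=-0.8660 | (5,6) | tMaxX 0.3200 tMaxY 0.3926 | tΔX 2.0000 tΔY 1.1547
    t=0.3200 [x] (4,6) — stop
  → r_2 = 0.3200
beam 3: φ=0°, α=285°
  cosα=0.2588 sinα=-0.9659 | (5,6) | tMaxX 3.2455 tMaxY 0.3520 | tΔX 3.8637 tΔY 1.0353
    t=0.3520 [y] (5,5)
    t=1.3873 [y] (5,4)
    t=2.4225 [y] (5,3)
    t=3.2455 [x] (6,3)
    t=3.4578 [y] (6,2)
    t=4.4931 [y] (6,1)
    t=5.5284 [y] (6,0) — stop
  → r_3 = 5.5284
beam 4: φ=45°, α=330°
  cosα=0.8660 sinα=-0.5000 | (5,6) | tMaxX 0.9699 tMaxY 0.6800 | tΔX 1.1547 tΔY 2.0000
    t=0.6800 [y] (5,5)
    t=0.9699 [x] (6,5)
    t=2.1246 [x] (7,5)
    t=2.6800 [y] (7,4)
    t=3.2793 [x] (8,4)
    t=4.4341 [x] (9,4) — stop
  → r_4 = 4.4341
beam 5: φ=90°, α=15°
  cosα=0.9659 sinα=0.2588 | (5,6) | tMaxX 0.8696 tMaxY 2.5500 | tΔX 1.0353 tΔY 3.8637
    t=0.8696 [x] (6,6)
    t=1.9049 [x] (7,6)
    t=2.5500 [y] (7,7) — stop
  → r_5 = 2.5500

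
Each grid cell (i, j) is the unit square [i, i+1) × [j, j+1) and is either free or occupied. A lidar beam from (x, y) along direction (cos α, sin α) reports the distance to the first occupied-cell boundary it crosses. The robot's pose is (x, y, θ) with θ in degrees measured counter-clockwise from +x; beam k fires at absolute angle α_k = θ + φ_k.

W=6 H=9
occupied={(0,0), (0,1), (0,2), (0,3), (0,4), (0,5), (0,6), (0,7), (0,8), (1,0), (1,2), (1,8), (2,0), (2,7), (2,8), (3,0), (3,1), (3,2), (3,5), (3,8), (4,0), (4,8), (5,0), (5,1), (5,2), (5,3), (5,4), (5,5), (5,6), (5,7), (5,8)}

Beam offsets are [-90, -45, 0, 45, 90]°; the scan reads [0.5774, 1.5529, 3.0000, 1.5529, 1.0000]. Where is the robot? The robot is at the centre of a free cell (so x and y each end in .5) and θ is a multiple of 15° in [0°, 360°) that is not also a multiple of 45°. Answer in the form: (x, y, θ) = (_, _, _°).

(x, y, θ) = (3.5, 7.5, 300°)

Candidates: 23 free-cell centres × 16 headings = 368 poses. Raycast each; keep the one whose scan matches to 4 dp.
  (4.5, 2.5, 105°): beam 1 = 0.5176 ≠ 0.5774 ✗
  (4.5, 3.5, 105°): beam 1 = 0.5176 ≠ 0.5774 ✗
  (1.5, 6.5, 60°): beam 1 = 1.7321 ≠ 0.5774 ✗
  …
  (3.5, 7.5, 300°): r_1=0.5774, r_2=1.5529, r_3=3.0000, r_4=1.5529, r_5=1.0000 — all match ✓
Unique over the lattice → pose = (3.5, 7.5, 300°).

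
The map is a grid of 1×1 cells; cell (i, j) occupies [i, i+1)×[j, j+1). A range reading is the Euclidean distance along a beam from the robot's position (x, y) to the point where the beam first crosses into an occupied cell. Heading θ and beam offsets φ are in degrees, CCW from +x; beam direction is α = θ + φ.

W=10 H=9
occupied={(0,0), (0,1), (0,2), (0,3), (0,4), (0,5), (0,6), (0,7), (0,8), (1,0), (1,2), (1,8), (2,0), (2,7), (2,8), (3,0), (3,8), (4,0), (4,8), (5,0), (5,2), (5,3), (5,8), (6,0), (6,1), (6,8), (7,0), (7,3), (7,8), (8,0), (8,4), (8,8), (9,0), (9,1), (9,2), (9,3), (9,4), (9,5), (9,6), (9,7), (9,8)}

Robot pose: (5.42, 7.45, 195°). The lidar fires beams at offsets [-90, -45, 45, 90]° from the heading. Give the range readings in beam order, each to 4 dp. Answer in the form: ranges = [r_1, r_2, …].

ranges = [0.5694, 1.1000, 7.4478, 5.6423]

beam 1: φ=-90°, α=105°
  dir = (cos 105°, sin 105°) = (-0.2588, 0.9659); from cell (5,7)
  next x-line at t=1.6228, next y-line at t=0.5694; Δt_x=3.8637, Δt_y=1.0353
    y: enter (5,8) at t=0.5694 ← occupied
  → r_1 = 0.5694
beam 2: φ=-45°, α=150°
  dir = (cos 150°, sin 150°) = (-0.8660, 0.5000); from cell (5,7)
  next x-line at t=0.4850, next y-line at t=1.1000; Δt_x=1.1547, Δt_y=2.0000
    x: enter (4,7) at t=0.4850
    y: enter (4,8) at t=1.1000 ← occupied
  → r_2 = 1.1000
beam 3: φ=45°, α=240°
  dir = (cos 240°, sin 240°) = (-0.5000, -0.8660); from cell (5,7)
  next x-line at t=0.8400, next y-line at t=0.5196; Δt_x=2.0000, Δt_y=1.1547
    y: enter (5,6) at t=0.5196
    x: enter (4,6) at t=0.8400
    y: enter (4,5) at t=1.6743
    y: enter (4,4) at t=2.8290
    x: enter (3,4) at t=2.8400
    y: enter (3,3) at t=3.9837
    x: enter (2,3) at t=4.8400
    y: enter (2,2) at t=5.1384
    y: enter (2,1) at t=6.2931
    x: enter (1,1) at t=6.8400
    y: enter (1,0) at t=7.4478 ← occupied
  → r_3 = 7.4478
beam 4: φ=90°, α=285°
  dir = (cos 285°, sin 285°) = (0.2588, -0.9659); from cell (5,7)
  next x-line at t=2.2409, next y-line at t=0.4659; Δt_x=3.8637, Δt_y=1.0353
    y: enter (5,6) at t=0.4659
    y: enter (5,5) at t=1.5012
    x: enter (6,5) at t=2.2409
    y: enter (6,4) at t=2.5364
    y: enter (6,3) at t=3.5717
    y: enter (6,2) at t=4.6070
    y: enter (6,1) at t=5.6423 ← occupied
  → r_4 = 5.6423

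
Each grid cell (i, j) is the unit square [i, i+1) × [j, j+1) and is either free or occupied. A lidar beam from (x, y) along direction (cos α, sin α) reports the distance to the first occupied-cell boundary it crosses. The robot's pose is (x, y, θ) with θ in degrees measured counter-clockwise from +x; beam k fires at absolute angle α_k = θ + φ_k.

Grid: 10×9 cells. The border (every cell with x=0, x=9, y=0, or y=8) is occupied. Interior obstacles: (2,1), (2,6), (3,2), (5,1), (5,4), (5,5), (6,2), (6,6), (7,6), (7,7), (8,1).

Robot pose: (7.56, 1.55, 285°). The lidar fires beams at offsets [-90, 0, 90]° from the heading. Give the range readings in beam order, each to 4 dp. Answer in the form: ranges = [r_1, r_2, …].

beam 1: φ=-90°, α=195°
  d=(-0.9659,-0.2588)  start (7,1)  tX=0.5798 tY=2.1250  stride 1/|dx|=1.0353 1/|dy|=3.8637
    cross x-line → (6,1), t=0.5798
    cross x-line → (5,1), t=1.6150 (wall)
  → r_1 = 1.6150
beam 2: φ=0°, α=285°
  d=(0.2588,-0.9659)  start (7,1)  tX=1.7000 tY=0.5694  stride 1/|dx|=3.8637 1/|dy|=1.0353
    cross y-line → (7,0), t=0.5694 (wall)
  → r_2 = 0.5694
beam 3: φ=90°, α=15°
  d=(0.9659,0.2588)  start (7,1)  tX=0.4555 tY=1.7387  stride 1/|dx|=1.0353 1/|dy|=3.8637
    cross x-line → (8,1), t=0.4555 (wall)
  → r_3 = 0.4555

ranges = [1.6150, 0.5694, 0.4555]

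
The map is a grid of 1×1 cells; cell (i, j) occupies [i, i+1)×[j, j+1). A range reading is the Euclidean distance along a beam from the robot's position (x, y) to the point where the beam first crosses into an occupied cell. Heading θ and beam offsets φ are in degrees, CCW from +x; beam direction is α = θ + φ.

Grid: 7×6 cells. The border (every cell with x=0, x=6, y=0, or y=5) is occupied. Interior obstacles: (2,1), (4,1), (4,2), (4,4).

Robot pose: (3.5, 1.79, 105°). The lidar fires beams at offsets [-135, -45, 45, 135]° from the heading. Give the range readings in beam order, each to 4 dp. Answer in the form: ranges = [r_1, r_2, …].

ranges = [0.5774, 1.0000, 2.8868, 0.9122]

beam 1: φ=-135°, α=330°
  d=(0.8660,-0.5000)  start (3,1)  tX=0.5774 tY=1.5800  stride 1/|dx|=1.1547 1/|dy|=2.0000
    cross x-line → (4,1), t=0.5774 (wall)
  → r_1 = 0.5774
beam 2: φ=-45°, α=60°
  d=(0.5000,0.8660)  start (3,1)  tX=1.0000 tY=0.2425  stride 1/|dx|=2.0000 1/|dy|=1.1547
    cross y-line → (3,2), t=0.2425
    cross x-line → (4,2), t=1.0000 (wall)
  → r_2 = 1.0000
beam 3: φ=45°, α=150°
  d=(-0.8660,0.5000)  start (3,1)  tX=0.5774 tY=0.4200  stride 1/|dx|=1.1547 1/|dy|=2.0000
    cross y-line → (3,2), t=0.4200
    cross x-line → (2,2), t=0.5774
    cross x-line → (1,2), t=1.7321
    cross y-line → (1,3), t=2.4200
    cross x-line → (0,3), t=2.8868 (wall)
  → r_3 = 2.8868
beam 4: φ=135°, α=240°
  d=(-0.5000,-0.8660)  start (3,1)  tX=1.0000 tY=0.9122  stride 1/|dx|=2.0000 1/|dy|=1.1547
    cross y-line → (3,0), t=0.9122 (wall)
  → r_4 = 0.9122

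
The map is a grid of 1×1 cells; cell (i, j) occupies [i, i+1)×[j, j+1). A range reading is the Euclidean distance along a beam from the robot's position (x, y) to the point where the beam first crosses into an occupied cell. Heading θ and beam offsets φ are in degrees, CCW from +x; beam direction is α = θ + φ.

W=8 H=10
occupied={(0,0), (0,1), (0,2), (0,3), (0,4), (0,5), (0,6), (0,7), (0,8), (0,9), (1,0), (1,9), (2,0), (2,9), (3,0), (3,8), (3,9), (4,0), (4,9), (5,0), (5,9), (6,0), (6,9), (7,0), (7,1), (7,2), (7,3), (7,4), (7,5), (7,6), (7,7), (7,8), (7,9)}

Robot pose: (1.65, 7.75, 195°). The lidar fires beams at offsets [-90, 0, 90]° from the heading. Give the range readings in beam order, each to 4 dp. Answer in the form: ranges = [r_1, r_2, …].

beam 1: φ=-90°, α=105°
  cosα=-0.2588 sinα=0.9659 | (1,7) | tMaxX 2.5114 tMaxY 0.2588 | tΔX 3.8637 tΔY 1.0353
    t=0.2588 [y] (1,8)
    t=1.2941 [y] (1,9) — stop
  → r_1 = 1.2941
beam 2: φ=0°, α=195°
  cosα=-0.9659 sinα=-0.2588 | (1,7) | tMaxX 0.6729 tMaxY 2.8978 | tΔX 1.0353 tΔY 3.8637
    t=0.6729 [x] (0,7) — stop
  → r_2 = 0.6729
beam 3: φ=90°, α=285°
  cosα=0.2588 sinα=-0.9659 | (1,7) | tMaxX 1.3523 tMaxY 0.7765 | tΔX 3.8637 tΔY 1.0353
    t=0.7765 [y] (1,6)
    t=1.3523 [x] (2,6)
    t=1.8117 [y] (2,5)
    t=2.8470 [y] (2,4)
    t=3.8823 [y] (2,3)
    t=4.9176 [y] (2,2)
    t=5.2160 [x] (3,2)
    t=5.9528 [y] (3,1)
    t=6.9881 [y] (3,0) — stop
  → r_3 = 6.9881

ranges = [1.2941, 0.6729, 6.9881]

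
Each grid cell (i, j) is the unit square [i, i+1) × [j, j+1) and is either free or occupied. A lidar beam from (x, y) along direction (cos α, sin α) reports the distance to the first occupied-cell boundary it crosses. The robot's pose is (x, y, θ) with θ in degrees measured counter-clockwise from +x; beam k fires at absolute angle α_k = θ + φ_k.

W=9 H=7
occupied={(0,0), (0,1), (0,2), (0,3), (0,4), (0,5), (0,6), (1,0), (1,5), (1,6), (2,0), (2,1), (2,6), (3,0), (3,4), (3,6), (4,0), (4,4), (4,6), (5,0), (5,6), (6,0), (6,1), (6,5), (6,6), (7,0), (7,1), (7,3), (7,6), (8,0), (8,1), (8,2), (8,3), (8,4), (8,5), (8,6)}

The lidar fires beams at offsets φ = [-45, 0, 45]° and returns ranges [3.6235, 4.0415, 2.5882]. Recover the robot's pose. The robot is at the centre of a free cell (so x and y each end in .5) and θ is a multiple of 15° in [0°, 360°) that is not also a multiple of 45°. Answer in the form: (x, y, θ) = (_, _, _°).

(x, y, θ) = (4.5, 3.5, 210°)

Candidates: 27 free-cell centres × 16 headings = 432 poses. Raycast each; keep the one whose scan matches to 4 dp.
  (2.5, 3.5, 285°): beam 1 = 2.8868 ≠ 3.6235 ✗
  (5.5, 5.5, 150°): beam 1 = 0.5176 ≠ 3.6235 ✗
  (5.5, 4.5, 210°): beam 1 = 0.5176 ≠ 3.6235 ✗
  (2.5, 4.5, 165°): beam 1 = 1.0000 ≠ 3.6235 ✗
  …
  (4.5, 3.5, 210°): r_1=3.6235, r_2=4.0415, r_3=2.5882 — all match ✓
Only this pose fits every beam.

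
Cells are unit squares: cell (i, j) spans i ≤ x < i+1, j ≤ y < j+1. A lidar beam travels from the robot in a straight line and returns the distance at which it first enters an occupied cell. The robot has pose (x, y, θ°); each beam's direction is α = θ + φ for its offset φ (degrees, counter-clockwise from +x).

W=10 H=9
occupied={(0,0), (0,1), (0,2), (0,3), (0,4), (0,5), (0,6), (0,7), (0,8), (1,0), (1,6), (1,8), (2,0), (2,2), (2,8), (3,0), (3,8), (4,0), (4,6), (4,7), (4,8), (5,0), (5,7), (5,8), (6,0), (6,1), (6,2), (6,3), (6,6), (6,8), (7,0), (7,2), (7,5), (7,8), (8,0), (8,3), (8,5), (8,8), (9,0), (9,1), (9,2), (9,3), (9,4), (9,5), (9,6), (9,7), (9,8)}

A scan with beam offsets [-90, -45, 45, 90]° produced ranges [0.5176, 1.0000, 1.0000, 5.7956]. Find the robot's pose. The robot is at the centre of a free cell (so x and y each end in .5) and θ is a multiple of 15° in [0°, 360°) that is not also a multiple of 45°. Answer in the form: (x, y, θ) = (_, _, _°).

(x, y, θ) = (1.5, 3.5, 285°)

Candidates: 43 free-cell centres × 16 headings = 688 poses. Raycast each; keep the one whose scan matches to 4 dp.
  (5.5, 1.5, 165°): beam 1 = 1.9319 ≠ 0.5176 ✗
  (2.5, 3.5, 285°): beam 1 = 1.5529 ≠ 0.5176 ✗
  (5.5, 1.5, 15°): beam 2 = 0.5774 ≠ 1.0000 ✗
  (4.5, 1.5, 15°): beam 3 = 5.0000 ≠ 1.0000 ✗
  …
  (1.5, 3.5, 285°): r_1=0.5176, r_2=1.0000, r_3=1.0000, r_4=5.7956 — all match ✓
Unique over the lattice → pose = (1.5, 3.5, 285°).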